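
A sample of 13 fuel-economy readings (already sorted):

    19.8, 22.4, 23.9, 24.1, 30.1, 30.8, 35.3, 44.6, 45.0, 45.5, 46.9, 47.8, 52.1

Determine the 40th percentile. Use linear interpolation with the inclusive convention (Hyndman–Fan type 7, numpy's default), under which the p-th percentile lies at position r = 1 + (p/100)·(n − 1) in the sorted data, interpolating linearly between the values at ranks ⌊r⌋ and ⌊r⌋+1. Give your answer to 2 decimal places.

n = 13.
r = 1 + (40/100)·(13 − 1) = 1 + 4.8 = 5.8.
Rank 5 is 30.1 and rank 6 is 30.8.
Interpolate: 30.1 + 0.8·(30.8 − 30.1) = 30.1 + 0.8·0.7 = 30.66.

30.66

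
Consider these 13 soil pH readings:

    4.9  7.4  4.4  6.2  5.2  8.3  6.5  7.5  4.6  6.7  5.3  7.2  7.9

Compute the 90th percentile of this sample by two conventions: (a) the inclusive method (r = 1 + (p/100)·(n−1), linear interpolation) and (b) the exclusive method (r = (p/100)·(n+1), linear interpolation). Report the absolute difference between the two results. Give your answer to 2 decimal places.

Sorted: 4.4, 4.6, 4.9, 5.2, 5.3, 6.2, 6.5, 6.7, 7.2, 7.4, 7.5, 7.9, 8.3.
n = 13.
(a) r = 11.8; between ranks 11 (7.5) and 12 (7.9): 7.82.
(b) r = 12.6; between ranks 12 (7.9) and 13 (8.3): 8.14.
|7.82 − 8.14| = 0.32.

0.32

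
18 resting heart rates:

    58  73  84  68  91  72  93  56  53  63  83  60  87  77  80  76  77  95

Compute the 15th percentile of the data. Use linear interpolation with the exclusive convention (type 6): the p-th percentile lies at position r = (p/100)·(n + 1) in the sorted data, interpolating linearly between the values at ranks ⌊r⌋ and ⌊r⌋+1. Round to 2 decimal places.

57.70

Sorted: 53, 56, 58, 60, 63, 68, 72, 73, 76, 77, 77, 80, 83, 84, 87, 91, 93, 95.
n = 18.
r = (15/100)·(18 + 1) = 2.85.
Rank 2 is 56 and rank 3 is 58.
Interpolate: 56 + 0.85·(58 − 56) = 56 + 0.85·2 = 57.7.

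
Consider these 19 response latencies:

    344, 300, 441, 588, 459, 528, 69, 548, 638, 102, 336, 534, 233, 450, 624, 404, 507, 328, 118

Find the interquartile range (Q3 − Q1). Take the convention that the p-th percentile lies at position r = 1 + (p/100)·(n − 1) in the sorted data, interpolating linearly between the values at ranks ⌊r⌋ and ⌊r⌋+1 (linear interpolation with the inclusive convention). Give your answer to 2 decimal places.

217.00

Sorted: 69, 102, 118, 233, 300, 328, 336, 344, 404, 441, 450, 459, 507, 528, 534, 548, 588, 624, 638.
n = 19.
P25: r = 5.5; ranks 5–6 are 300, 328; interpolating gives 314.
P75: r = 14.5; ranks 14–15 are 528, 534; interpolating gives 531.
Difference: 531 − 314 = 217.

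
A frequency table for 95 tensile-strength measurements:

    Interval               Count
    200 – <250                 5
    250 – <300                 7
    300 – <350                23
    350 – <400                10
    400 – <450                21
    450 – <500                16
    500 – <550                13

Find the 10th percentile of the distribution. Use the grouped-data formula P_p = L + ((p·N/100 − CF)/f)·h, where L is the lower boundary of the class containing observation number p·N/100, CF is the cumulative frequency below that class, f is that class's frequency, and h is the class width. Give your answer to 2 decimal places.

N = 95; target position k = 10/100 · 95 = 9.5.
Cumulative frequencies: 5, 12, 35, 45, 66, 82, 95.
Observation 9.5 falls in the class 250 – <300.
L = 250, CF = 5, f = 7, h = 50.
P10 = 250 + ((9.5 − 5)/7)·50 = 250 + 32.1429 = 282.143.

282.14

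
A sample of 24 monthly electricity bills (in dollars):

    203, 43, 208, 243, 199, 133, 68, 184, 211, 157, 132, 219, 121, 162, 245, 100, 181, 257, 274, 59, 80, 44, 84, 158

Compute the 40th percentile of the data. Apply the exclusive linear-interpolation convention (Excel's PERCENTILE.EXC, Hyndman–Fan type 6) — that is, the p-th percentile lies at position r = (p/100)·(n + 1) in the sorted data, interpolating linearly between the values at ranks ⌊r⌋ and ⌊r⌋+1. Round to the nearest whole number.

133

Sorted: 43, 44, 59, 68, 80, 84, 100, 121, 132, 133, 157, 158, 162, 181, 184, 199, 203, 208, 211, 219, 243, 245, 257, 274.
n = 24.
r = (40/100)·(24 + 1) = 10.
r is an integer, so P40 is the value at rank 10: 133.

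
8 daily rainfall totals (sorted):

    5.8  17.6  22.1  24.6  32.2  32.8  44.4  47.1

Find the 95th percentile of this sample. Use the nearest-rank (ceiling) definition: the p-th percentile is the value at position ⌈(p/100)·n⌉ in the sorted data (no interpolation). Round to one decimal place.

47.1

n = 8.
Position = ⌈95/100 · 8⌉ = ⌈7.6⌉ = 8.
The value at rank 8 is 47.1.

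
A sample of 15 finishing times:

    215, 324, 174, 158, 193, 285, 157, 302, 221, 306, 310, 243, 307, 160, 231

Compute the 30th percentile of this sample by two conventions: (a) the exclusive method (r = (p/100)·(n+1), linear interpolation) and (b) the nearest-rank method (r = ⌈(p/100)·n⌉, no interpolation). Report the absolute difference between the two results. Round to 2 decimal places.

Sorted: 157, 158, 160, 174, 193, 215, 221, 231, 243, 285, 302, 306, 307, 310, 324.
n = 15.
(a) r = 4.8; between ranks 4 (174) and 5 (193): 189.2.
(b) the nearest-rank method: rank 5 → 193.
|189.2 − 193| = 3.8.

3.80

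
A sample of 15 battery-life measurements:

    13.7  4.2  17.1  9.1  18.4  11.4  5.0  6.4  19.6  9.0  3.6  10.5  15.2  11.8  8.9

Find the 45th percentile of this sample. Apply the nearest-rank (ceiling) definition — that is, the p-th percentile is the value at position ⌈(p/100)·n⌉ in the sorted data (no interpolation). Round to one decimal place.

Sorted: 3.6, 4.2, 5.0, 6.4, 8.9, 9.0, 9.1, 10.5, 11.4, 11.8, 13.7, 15.2, 17.1, 18.4, 19.6.
n = 15.
Position = ⌈45/100 · 15⌉ = ⌈6.75⌉ = 7.
The value at rank 7 is 9.1.

9.1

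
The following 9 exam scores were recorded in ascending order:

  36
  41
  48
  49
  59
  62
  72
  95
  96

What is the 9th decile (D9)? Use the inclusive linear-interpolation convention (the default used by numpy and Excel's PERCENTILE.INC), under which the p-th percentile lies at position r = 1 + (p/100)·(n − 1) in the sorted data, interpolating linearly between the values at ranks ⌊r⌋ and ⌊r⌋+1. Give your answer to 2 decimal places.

95.20

n = 9.
r = 1 + (90/100)·(9 − 1) = 1 + 7.2 = 8.2.
Rank 8 is 95 and rank 9 is 96.
Interpolate: 95 + 0.2·(96 − 95) = 95 + 0.2·1 = 95.2.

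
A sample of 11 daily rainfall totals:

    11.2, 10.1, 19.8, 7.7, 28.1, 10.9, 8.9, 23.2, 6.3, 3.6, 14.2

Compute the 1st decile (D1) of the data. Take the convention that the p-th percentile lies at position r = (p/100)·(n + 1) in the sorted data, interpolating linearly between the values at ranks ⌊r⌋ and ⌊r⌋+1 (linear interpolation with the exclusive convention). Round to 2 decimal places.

Sorted: 3.6, 6.3, 7.7, 8.9, 10.1, 10.9, 11.2, 14.2, 19.8, 23.2, 28.1.
n = 11.
r = (10/100)·(11 + 1) = 1.2.
Rank 1 is 3.6 and rank 2 is 6.3.
Interpolate: 3.6 + 0.2·(6.3 − 3.6) = 3.6 + 0.2·2.7 = 4.14.

4.14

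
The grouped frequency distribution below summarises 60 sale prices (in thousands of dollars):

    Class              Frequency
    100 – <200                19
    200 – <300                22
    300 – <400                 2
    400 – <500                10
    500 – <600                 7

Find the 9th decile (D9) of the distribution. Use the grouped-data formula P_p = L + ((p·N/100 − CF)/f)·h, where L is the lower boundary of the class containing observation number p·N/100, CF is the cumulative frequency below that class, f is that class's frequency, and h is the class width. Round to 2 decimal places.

N = 60; target position k = 90/100 · 60 = 54.
Cumulative frequencies: 19, 41, 43, 53, 60.
Observation 54 falls in the class 500 – <600.
L = 500, CF = 53, f = 7, h = 100.
P90 = 500 + ((54 − 53)/7)·100 = 500 + 14.2857 = 514.286.

514.29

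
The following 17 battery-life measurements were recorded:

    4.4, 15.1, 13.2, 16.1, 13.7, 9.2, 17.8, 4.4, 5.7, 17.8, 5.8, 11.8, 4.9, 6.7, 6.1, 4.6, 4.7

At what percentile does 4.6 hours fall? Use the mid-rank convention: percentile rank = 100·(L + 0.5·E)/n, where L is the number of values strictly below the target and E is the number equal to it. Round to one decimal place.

14.7

Sorted: 4.4, 4.4, 4.6, 4.7, 4.9, 5.7, 5.8, 6.1, 6.7, 9.2, 11.8, 13.2, 13.7, 15.1, 16.1, 17.8, 17.8.
Count below 4.6: L = 2; count equal: E = 1; n = 17.
Percentile rank = 100·(2 + 0.5·1)/17 = 100·2.5/17 = 14.71.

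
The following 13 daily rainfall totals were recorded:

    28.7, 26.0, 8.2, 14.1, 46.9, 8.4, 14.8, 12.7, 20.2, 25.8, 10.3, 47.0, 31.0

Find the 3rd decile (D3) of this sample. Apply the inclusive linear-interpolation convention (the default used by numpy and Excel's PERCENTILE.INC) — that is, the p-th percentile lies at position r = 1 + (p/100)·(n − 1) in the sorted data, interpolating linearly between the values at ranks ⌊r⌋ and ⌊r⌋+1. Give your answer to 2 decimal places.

Sorted: 8.2, 8.4, 10.3, 12.7, 14.1, 14.8, 20.2, 25.8, 26.0, 28.7, 31.0, 46.9, 47.0.
n = 13.
r = 1 + (30/100)·(13 − 1) = 1 + 3.6 = 4.6.
Rank 4 is 12.7 and rank 5 is 14.1.
Interpolate: 12.7 + 0.6·(14.1 − 12.7) = 12.7 + 0.6·1.4 = 13.54.

13.54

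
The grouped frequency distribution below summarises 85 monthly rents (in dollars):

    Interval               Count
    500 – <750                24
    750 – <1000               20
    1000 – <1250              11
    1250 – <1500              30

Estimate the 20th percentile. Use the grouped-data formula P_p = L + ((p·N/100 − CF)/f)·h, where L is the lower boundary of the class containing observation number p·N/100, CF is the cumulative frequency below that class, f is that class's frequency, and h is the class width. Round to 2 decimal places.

677.08

N = 85; target position k = 20/100 · 85 = 17.
Cumulative frequencies: 24, 44, 55, 85.
Observation 17 falls in the class 500 – <750.
L = 500, CF = 0, f = 24, h = 250.
P20 = 500 + ((17 − 0)/24)·250 = 500 + 177.083 = 677.083.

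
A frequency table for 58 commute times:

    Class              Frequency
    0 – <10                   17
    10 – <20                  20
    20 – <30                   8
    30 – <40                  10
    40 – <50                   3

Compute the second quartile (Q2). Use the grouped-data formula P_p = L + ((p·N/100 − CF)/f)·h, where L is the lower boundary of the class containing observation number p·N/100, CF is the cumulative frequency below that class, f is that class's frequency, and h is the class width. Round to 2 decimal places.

16.00

N = 58; target position k = 50/100 · 58 = 29.
Cumulative frequencies: 17, 37, 45, 55, 58.
Observation 29 falls in the class 10 – <20.
L = 10, CF = 17, f = 20, h = 10.
P50 = 10 + ((29 − 17)/20)·10 = 10 + 6 = 16.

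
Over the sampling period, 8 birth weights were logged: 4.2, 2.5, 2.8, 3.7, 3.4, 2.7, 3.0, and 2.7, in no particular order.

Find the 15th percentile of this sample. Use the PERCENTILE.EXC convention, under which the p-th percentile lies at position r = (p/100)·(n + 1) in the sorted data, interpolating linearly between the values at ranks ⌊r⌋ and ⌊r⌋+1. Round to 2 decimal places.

Sorted: 2.5, 2.7, 2.7, 2.8, 3.0, 3.4, 3.7, 4.2.
n = 8.
r = (15/100)·(8 + 1) = 1.35.
Rank 1 is 2.5 and rank 2 is 2.7.
Interpolate: 2.5 + 0.35·(2.7 − 2.5) = 2.5 + 0.35·0.2 = 2.57.

2.57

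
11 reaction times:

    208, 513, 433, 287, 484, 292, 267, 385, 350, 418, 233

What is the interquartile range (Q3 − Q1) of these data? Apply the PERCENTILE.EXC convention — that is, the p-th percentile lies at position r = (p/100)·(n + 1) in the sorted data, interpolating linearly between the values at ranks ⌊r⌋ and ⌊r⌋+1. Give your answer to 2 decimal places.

166.00

Sorted: 208, 233, 267, 287, 292, 350, 385, 418, 433, 484, 513.
n = 11.
P25: r = 3 (integer) → 267.
P75: r = 9 (integer) → 433.
Difference: 433 − 267 = 166.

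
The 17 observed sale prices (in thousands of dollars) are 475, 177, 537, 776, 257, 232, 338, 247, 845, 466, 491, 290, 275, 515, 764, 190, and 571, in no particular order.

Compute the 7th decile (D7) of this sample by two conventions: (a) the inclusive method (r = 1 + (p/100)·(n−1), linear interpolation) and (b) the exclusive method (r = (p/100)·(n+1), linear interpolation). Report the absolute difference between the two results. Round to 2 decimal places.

8.80

Sorted: 177, 190, 232, 247, 257, 275, 290, 338, 466, 475, 491, 515, 537, 571, 764, 776, 845.
n = 17.
(a) r = 12.2; between ranks 12 (515) and 13 (537): 519.4.
(b) r = 12.6; between ranks 12 (515) and 13 (537): 528.2.
|519.4 − 528.2| = 8.8.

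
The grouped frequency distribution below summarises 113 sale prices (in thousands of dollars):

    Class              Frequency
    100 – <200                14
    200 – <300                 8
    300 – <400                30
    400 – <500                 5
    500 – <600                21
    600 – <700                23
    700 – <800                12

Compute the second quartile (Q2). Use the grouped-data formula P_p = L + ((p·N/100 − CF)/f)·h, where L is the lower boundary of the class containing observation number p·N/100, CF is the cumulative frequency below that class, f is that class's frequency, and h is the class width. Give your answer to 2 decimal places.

N = 113; target position k = 50/100 · 113 = 56.5.
Cumulative frequencies: 14, 22, 52, 57, 78, 101, 113.
Observation 56.5 falls in the class 400 – <500.
L = 400, CF = 52, f = 5, h = 100.
P50 = 400 + ((56.5 − 52)/5)·100 = 400 + 90 = 490.

490.00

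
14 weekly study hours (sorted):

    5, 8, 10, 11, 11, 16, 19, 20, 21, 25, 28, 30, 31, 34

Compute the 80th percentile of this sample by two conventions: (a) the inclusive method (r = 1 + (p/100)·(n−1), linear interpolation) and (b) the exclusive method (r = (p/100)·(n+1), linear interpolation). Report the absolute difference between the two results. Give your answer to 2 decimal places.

n = 14.
(a) r = 11.4; between ranks 11 (28) and 12 (30): 28.8.
(b) r = 12 → value at rank 12 = 30.
|28.8 − 30| = 1.2.

1.20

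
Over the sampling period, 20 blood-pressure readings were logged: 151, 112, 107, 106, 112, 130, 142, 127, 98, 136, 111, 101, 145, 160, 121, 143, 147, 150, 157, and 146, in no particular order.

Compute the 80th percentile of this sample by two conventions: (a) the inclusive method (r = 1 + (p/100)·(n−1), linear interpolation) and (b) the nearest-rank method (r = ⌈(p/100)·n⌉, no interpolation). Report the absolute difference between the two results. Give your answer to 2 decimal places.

Sorted: 98, 101, 106, 107, 111, 112, 112, 121, 127, 130, 136, 142, 143, 145, 146, 147, 150, 151, 157, 160.
n = 20.
(a) r = 16.2; between ranks 16 (147) and 17 (150): 147.6.
(b) the nearest-rank method: rank 16 → 147.
|147.6 − 147| = 0.6.

0.60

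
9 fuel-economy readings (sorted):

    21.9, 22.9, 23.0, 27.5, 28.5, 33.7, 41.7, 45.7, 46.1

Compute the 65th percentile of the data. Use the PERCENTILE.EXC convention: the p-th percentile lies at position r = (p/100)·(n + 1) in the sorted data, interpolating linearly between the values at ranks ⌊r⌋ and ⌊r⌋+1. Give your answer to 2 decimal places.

n = 9.
r = (65/100)·(9 + 1) = 6.5.
Rank 6 is 33.7 and rank 7 is 41.7.
Interpolate: 33.7 + 0.5·(41.7 − 33.7) = 33.7 + 0.5·8 = 37.7.

37.70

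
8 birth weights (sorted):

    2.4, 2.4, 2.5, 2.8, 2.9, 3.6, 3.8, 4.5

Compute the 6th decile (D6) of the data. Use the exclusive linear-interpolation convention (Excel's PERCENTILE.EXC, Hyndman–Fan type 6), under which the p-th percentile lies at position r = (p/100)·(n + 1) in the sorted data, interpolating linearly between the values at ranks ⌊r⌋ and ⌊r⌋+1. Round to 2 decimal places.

n = 8.
r = (60/100)·(8 + 1) = 5.4.
Rank 5 is 2.9 and rank 6 is 3.6.
Interpolate: 2.9 + 0.4·(3.6 − 2.9) = 2.9 + 0.4·0.7 = 3.18.

3.18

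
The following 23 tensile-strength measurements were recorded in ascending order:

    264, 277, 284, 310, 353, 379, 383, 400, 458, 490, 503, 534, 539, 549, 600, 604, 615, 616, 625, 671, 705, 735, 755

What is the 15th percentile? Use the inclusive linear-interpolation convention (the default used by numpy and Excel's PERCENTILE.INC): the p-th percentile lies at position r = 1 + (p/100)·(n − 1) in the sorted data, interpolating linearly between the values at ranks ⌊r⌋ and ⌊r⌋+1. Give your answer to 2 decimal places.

n = 23.
r = 1 + (15/100)·(23 − 1) = 1 + 3.3 = 4.3.
Rank 4 is 310 and rank 5 is 353.
Interpolate: 310 + 0.3·(353 − 310) = 310 + 0.3·43 = 322.9.

322.90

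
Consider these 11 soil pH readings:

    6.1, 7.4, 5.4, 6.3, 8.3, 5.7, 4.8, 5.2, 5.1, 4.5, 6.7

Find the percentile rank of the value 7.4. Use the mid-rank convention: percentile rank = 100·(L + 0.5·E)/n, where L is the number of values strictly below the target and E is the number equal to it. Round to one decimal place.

86.4

Sorted: 4.5, 4.8, 5.1, 5.2, 5.4, 5.7, 6.1, 6.3, 6.7, 7.4, 8.3.
Count below 7.4: L = 9; count equal: E = 1; n = 11.
Percentile rank = 100·(9 + 0.5·1)/11 = 100·9.5/11 = 86.36.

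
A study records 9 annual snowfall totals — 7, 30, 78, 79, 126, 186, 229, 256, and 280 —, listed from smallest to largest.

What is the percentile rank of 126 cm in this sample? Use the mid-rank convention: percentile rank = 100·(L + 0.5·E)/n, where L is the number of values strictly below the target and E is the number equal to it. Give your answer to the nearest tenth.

50.0

Count below 126: L = 4; count equal: E = 1; n = 9.
Percentile rank = 100·(4 + 0.5·1)/9 = 100·4.5/9 = 50.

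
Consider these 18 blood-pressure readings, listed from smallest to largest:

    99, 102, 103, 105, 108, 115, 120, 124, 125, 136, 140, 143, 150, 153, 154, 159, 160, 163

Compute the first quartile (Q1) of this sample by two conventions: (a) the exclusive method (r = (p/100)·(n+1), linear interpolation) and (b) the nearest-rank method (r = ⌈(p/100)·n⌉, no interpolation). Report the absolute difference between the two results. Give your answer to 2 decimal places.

n = 18.
(a) r = 4.75; between ranks 4 (105) and 5 (108): 107.25.
(b) the nearest-rank method: rank 5 → 108.
|107.25 − 108| = 0.75.

0.75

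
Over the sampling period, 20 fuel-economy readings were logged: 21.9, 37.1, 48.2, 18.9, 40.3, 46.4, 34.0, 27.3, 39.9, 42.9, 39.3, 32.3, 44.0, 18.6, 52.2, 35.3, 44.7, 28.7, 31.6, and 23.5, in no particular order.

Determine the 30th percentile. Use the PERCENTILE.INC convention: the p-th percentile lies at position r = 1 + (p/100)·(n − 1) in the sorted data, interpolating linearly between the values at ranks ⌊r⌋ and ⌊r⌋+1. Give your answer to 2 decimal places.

Sorted: 18.6, 18.9, 21.9, 23.5, 27.3, 28.7, 31.6, 32.3, 34.0, 35.3, 37.1, 39.3, 39.9, 40.3, 42.9, 44.0, 44.7, 46.4, 48.2, 52.2.
n = 20.
r = 1 + (30/100)·(20 − 1) = 1 + 5.7 = 6.7.
Rank 6 is 28.7 and rank 7 is 31.6.
Interpolate: 28.7 + 0.7·(31.6 − 28.7) = 28.7 + 0.7·2.9 = 30.73.

30.73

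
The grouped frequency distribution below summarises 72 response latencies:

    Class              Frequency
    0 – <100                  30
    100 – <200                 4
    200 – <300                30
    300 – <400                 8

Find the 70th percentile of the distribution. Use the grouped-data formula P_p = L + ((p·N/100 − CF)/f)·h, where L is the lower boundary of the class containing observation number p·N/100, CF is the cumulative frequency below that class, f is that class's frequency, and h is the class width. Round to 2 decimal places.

254.67

N = 72; target position k = 70/100 · 72 = 50.4.
Cumulative frequencies: 30, 34, 64, 72.
Observation 50.4 falls in the class 200 – <300.
L = 200, CF = 34, f = 30, h = 100.
P70 = 200 + ((50.4 − 34)/30)·100 = 200 + 54.6667 = 254.667.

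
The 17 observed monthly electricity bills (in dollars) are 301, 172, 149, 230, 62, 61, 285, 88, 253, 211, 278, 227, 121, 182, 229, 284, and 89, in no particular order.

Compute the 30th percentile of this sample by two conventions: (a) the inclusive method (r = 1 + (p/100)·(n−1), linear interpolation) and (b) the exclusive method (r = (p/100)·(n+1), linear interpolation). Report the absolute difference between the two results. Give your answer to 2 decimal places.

Sorted: 61, 62, 88, 89, 121, 149, 172, 182, 211, 227, 229, 230, 253, 278, 284, 285, 301.
n = 17.
(a) r = 5.8; between ranks 5 (121) and 6 (149): 143.4.
(b) r = 5.4; between ranks 5 (121) and 6 (149): 132.2.
|143.4 − 132.2| = 11.2.

11.20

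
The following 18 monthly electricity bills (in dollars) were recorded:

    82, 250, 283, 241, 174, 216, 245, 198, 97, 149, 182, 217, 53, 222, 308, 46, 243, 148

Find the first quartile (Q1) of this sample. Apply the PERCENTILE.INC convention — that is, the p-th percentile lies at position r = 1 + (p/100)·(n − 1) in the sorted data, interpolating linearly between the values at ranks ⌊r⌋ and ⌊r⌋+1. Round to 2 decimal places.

Sorted: 46, 53, 82, 97, 148, 149, 174, 182, 198, 216, 217, 222, 241, 243, 245, 250, 283, 308.
n = 18.
r = 1 + (25/100)·(18 − 1) = 1 + 4.25 = 5.25.
Rank 5 is 148 and rank 6 is 149.
Interpolate: 148 + 0.25·(149 − 148) = 148 + 0.25·1 = 148.25.

148.25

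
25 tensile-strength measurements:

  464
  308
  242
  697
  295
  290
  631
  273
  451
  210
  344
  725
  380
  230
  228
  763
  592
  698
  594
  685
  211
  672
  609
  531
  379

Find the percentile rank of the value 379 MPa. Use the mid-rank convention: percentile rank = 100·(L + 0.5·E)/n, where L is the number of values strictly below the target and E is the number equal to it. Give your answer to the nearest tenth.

Sorted: 210, 211, 228, 230, 242, 273, 290, 295, 308, 344, 379, 380, 451, 464, 531, 592, 594, 609, 631, 672, 685, 697, 698, 725, 763.
Count below 379: L = 10; count equal: E = 1; n = 25.
Percentile rank = 100·(10 + 0.5·1)/25 = 100·10.5/25 = 42.

42.0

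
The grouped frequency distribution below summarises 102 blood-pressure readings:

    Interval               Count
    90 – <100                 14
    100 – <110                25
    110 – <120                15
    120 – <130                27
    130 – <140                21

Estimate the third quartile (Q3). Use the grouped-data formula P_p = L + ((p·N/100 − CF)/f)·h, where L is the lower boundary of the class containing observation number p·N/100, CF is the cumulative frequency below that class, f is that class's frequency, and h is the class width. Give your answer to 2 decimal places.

128.33

N = 102; target position k = 75/100 · 102 = 76.5.
Cumulative frequencies: 14, 39, 54, 81, 102.
Observation 76.5 falls in the class 120 – <130.
L = 120, CF = 54, f = 27, h = 10.
P75 = 120 + ((76.5 − 54)/27)·10 = 120 + 8.33333 = 128.333.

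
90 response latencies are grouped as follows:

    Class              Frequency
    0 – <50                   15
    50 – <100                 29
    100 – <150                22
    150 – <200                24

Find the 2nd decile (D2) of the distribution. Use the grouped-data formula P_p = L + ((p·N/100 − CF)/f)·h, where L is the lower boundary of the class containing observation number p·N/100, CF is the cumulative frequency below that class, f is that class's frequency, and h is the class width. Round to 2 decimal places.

N = 90; target position k = 20/100 · 90 = 18.
Cumulative frequencies: 15, 44, 66, 90.
Observation 18 falls in the class 50 – <100.
L = 50, CF = 15, f = 29, h = 50.
P20 = 50 + ((18 − 15)/29)·50 = 50 + 5.17241 = 55.1724.

55.17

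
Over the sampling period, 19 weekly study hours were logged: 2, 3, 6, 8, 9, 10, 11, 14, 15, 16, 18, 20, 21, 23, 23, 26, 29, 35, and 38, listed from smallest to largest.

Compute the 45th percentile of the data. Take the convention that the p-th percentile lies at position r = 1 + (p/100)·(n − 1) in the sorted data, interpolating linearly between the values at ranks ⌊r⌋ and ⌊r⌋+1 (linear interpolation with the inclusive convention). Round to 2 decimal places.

n = 19.
r = 1 + (45/100)·(19 − 1) = 1 + 8.1 = 9.1.
Rank 9 is 15 and rank 10 is 16.
Interpolate: 15 + 0.1·(16 − 15) = 15 + 0.1·1 = 15.1.

15.10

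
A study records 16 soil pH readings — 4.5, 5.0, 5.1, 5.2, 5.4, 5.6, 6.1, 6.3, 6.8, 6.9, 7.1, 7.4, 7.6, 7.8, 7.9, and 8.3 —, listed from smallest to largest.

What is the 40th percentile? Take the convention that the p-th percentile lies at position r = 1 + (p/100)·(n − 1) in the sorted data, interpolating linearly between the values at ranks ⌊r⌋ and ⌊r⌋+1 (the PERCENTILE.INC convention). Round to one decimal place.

n = 16.
r = 1 + (40/100)·(16 − 1) = 1 + 6 = 7.
r is an integer, so P40 is the value at rank 7: 6.1.

6.1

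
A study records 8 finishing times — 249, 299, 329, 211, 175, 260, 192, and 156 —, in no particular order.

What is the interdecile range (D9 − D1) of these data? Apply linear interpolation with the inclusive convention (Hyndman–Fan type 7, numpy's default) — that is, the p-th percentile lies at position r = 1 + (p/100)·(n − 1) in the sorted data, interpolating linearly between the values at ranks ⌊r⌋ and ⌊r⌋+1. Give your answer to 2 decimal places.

138.70

Sorted: 156, 175, 192, 211, 249, 260, 299, 329.
n = 8.
P10: r = 1.7; ranks 1–2 are 156, 175; interpolating gives 169.3.
P90: r = 7.3; ranks 7–8 are 299, 329; interpolating gives 308.
Difference: 308 − 169.3 = 138.7.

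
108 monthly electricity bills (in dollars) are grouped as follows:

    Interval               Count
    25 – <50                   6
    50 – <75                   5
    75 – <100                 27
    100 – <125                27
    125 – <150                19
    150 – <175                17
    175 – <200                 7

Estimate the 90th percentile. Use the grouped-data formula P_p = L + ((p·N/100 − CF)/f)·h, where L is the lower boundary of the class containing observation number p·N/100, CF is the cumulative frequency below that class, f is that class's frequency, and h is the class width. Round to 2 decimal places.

N = 108; target position k = 90/100 · 108 = 97.2.
Cumulative frequencies: 6, 11, 38, 65, 84, 101, 108.
Observation 97.2 falls in the class 150 – <175.
L = 150, CF = 84, f = 17, h = 25.
P90 = 150 + ((97.2 − 84)/17)·25 = 150 + 19.4118 = 169.412.

169.41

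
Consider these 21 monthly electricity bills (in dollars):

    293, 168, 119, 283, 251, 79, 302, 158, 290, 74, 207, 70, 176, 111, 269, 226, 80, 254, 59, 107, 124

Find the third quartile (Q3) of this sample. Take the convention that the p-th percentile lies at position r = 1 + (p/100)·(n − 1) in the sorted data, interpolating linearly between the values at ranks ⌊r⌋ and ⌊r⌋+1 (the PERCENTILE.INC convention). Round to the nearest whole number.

254

Sorted: 59, 70, 74, 79, 80, 107, 111, 119, 124, 158, 168, 176, 207, 226, 251, 254, 269, 283, 290, 293, 302.
n = 21.
r = 1 + (75/100)·(21 − 1) = 1 + 15 = 16.
r is an integer, so P75 is the value at rank 16: 254.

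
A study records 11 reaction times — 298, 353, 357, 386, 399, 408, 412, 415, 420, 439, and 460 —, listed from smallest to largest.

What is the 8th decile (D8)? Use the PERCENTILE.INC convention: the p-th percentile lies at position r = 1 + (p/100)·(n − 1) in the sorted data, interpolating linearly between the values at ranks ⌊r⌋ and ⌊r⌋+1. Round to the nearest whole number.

420

n = 11.
r = 1 + (80/100)·(11 − 1) = 1 + 8 = 9.
r is an integer, so P80 is the value at rank 9: 420.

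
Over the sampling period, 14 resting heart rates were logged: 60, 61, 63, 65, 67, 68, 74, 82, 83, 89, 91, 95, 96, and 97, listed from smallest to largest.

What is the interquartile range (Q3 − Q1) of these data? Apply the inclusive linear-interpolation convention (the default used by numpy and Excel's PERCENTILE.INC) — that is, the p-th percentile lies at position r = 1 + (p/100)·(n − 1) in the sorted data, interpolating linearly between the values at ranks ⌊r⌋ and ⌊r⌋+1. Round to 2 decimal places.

25.00

n = 14.
P25: r = 4.25; ranks 4–5 are 65, 67; interpolating gives 65.5.
P75: r = 10.75; ranks 10–11 are 89, 91; interpolating gives 90.5.
Difference: 90.5 − 65.5 = 25.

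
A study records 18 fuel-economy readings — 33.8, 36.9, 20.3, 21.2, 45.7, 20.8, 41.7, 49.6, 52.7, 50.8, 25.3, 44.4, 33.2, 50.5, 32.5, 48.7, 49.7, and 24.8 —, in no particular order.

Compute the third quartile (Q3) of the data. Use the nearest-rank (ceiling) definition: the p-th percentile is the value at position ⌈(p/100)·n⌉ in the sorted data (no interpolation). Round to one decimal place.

Sorted: 20.3, 20.8, 21.2, 24.8, 25.3, 32.5, 33.2, 33.8, 36.9, 41.7, 44.4, 45.7, 48.7, 49.6, 49.7, 50.5, 50.8, 52.7.
n = 18.
Position = ⌈75/100 · 18⌉ = ⌈13.5⌉ = 14.
The value at rank 14 is 49.6.

49.6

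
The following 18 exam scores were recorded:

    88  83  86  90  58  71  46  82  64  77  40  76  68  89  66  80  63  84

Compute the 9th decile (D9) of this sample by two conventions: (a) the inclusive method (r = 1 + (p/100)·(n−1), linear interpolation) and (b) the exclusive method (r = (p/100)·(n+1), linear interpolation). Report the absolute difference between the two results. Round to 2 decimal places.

Sorted: 40, 46, 58, 63, 64, 66, 68, 71, 76, 77, 80, 82, 83, 84, 86, 88, 89, 90.
n = 18.
(a) r = 16.3; between ranks 16 (88) and 17 (89): 88.3.
(b) r = 17.1; between ranks 17 (89) and 18 (90): 89.1.
|88.3 − 89.1| = 0.8.

0.80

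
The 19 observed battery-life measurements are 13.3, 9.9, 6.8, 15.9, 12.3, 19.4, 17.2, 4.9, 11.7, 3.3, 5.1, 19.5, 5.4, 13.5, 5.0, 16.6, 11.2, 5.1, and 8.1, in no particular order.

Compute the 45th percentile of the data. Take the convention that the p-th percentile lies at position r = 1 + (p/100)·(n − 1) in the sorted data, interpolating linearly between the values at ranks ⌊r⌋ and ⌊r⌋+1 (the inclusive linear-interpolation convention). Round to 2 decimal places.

10.03

Sorted: 3.3, 4.9, 5.0, 5.1, 5.1, 5.4, 6.8, 8.1, 9.9, 11.2, 11.7, 12.3, 13.3, 13.5, 15.9, 16.6, 17.2, 19.4, 19.5.
n = 19.
r = 1 + (45/100)·(19 − 1) = 1 + 8.1 = 9.1.
Rank 9 is 9.9 and rank 10 is 11.2.
Interpolate: 9.9 + 0.1·(11.2 − 9.9) = 9.9 + 0.1·1.3 = 10.03.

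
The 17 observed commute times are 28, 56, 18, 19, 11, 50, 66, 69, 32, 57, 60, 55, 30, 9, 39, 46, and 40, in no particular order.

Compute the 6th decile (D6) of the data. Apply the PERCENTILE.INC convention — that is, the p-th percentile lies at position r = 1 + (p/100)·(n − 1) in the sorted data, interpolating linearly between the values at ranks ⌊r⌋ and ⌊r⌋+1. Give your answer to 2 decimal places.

48.40

Sorted: 9, 11, 18, 19, 28, 30, 32, 39, 40, 46, 50, 55, 56, 57, 60, 66, 69.
n = 17.
r = 1 + (60/100)·(17 − 1) = 1 + 9.6 = 10.6.
Rank 10 is 46 and rank 11 is 50.
Interpolate: 46 + 0.6·(50 − 46) = 46 + 0.6·4 = 48.4.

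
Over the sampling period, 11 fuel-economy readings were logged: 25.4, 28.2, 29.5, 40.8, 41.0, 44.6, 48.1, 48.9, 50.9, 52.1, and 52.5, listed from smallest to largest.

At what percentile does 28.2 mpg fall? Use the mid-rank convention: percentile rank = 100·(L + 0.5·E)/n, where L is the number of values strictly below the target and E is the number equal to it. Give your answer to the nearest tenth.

13.6

Count below 28.2: L = 1; count equal: E = 1; n = 11.
Percentile rank = 100·(1 + 0.5·1)/11 = 100·1.5/11 = 13.64.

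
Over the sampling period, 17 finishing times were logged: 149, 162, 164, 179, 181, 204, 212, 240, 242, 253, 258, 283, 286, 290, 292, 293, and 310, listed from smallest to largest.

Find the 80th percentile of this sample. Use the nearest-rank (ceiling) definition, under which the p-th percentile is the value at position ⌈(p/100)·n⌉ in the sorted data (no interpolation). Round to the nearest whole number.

290

n = 17.
Position = ⌈80/100 · 17⌉ = ⌈13.6⌉ = 14.
The value at rank 14 is 290.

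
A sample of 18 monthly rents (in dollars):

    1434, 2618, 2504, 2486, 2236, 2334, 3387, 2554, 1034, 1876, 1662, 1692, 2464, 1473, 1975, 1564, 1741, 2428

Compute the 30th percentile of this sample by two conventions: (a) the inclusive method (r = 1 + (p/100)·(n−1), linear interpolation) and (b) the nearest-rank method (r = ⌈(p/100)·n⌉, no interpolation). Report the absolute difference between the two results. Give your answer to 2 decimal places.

Sorted: 1034, 1434, 1473, 1564, 1662, 1692, 1741, 1876, 1975, 2236, 2334, 2428, 2464, 2486, 2504, 2554, 2618, 3387.
n = 18.
(a) r = 6.1; between ranks 6 (1692) and 7 (1741): 1696.9.
(b) the nearest-rank method: rank 6 → 1692.
|1696.9 − 1692| = 4.9.

4.90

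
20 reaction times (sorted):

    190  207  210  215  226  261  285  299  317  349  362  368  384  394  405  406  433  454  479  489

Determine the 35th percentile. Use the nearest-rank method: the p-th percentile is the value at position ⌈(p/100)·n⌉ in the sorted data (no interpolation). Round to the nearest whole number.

285

n = 20.
Position = ⌈35/100 · 20⌉ = ⌈7⌉ = 7.
The value at rank 7 is 285.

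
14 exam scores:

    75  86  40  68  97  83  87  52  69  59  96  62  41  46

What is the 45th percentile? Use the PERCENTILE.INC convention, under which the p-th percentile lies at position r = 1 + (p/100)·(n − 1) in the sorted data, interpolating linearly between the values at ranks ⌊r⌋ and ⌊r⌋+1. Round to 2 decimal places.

Sorted: 40, 41, 46, 52, 59, 62, 68, 69, 75, 83, 86, 87, 96, 97.
n = 14.
r = 1 + (45/100)·(14 − 1) = 1 + 5.85 = 6.85.
Rank 6 is 62 and rank 7 is 68.
Interpolate: 62 + 0.85·(68 − 62) = 62 + 0.85·6 = 67.1.

67.10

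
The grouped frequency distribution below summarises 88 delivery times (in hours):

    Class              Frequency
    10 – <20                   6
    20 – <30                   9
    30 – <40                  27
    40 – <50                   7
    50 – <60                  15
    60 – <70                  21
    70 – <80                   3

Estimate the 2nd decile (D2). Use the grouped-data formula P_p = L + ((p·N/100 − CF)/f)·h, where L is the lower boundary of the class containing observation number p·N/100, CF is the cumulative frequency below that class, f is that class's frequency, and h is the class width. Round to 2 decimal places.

N = 88; target position k = 20/100 · 88 = 17.6.
Cumulative frequencies: 6, 15, 42, 49, 64, 85, 88.
Observation 17.6 falls in the class 30 – <40.
L = 30, CF = 15, f = 27, h = 10.
P20 = 30 + ((17.6 − 15)/27)·10 = 30 + 0.962963 = 30.963.

30.96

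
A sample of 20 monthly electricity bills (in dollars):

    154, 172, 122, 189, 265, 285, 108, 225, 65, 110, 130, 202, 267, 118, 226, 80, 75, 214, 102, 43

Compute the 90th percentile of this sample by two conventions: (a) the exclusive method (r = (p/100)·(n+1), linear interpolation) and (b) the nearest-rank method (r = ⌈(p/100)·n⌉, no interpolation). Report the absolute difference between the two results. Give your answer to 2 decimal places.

Sorted: 43, 65, 75, 80, 102, 108, 110, 118, 122, 130, 154, 172, 189, 202, 214, 225, 226, 265, 267, 285.
n = 20.
(a) r = 18.9; between ranks 18 (265) and 19 (267): 266.8.
(b) the nearest-rank method: rank 18 → 265.
|266.8 − 265| = 1.8.

1.80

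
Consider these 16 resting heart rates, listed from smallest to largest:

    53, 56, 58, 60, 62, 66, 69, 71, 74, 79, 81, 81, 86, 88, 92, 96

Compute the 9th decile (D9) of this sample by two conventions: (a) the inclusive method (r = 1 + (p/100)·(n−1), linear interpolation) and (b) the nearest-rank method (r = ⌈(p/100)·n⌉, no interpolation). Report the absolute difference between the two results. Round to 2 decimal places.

n = 16.
(a) r = 14.5; between ranks 14 (88) and 15 (92): 90.
(b) the nearest-rank method: rank 15 → 92.
|90 − 92| = 2.

2.00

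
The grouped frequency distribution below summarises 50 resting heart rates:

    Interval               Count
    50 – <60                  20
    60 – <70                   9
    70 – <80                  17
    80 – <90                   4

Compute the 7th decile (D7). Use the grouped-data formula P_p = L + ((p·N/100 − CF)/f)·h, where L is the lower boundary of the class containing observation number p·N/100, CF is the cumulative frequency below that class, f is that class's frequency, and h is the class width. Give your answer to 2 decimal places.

N = 50; target position k = 70/100 · 50 = 35.
Cumulative frequencies: 20, 29, 46, 50.
Observation 35 falls in the class 70 – <80.
L = 70, CF = 29, f = 17, h = 10.
P70 = 70 + ((35 − 29)/17)·10 = 70 + 3.52941 = 73.5294.

73.53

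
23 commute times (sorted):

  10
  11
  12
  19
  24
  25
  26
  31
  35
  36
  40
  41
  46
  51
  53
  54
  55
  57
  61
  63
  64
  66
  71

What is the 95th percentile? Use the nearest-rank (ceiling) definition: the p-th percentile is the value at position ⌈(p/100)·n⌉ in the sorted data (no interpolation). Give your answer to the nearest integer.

66

n = 23.
Position = ⌈95/100 · 23⌉ = ⌈21.85⌉ = 22.
The value at rank 22 is 66.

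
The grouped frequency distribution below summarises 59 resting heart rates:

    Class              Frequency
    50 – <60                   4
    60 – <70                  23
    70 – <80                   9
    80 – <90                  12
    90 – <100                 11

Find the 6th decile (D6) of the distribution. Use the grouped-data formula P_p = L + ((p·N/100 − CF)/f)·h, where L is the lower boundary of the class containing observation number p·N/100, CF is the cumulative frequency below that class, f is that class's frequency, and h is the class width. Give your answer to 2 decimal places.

N = 59; target position k = 60/100 · 59 = 35.4.
Cumulative frequencies: 4, 27, 36, 48, 59.
Observation 35.4 falls in the class 70 – <80.
L = 70, CF = 27, f = 9, h = 10.
P60 = 70 + ((35.4 − 27)/9)·10 = 70 + 9.33333 = 79.3333.

79.33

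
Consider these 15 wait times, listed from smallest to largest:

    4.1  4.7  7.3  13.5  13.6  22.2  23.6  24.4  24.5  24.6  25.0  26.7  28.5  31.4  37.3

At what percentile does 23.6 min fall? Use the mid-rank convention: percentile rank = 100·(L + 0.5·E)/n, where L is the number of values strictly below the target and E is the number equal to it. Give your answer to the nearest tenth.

Count below 23.6: L = 6; count equal: E = 1; n = 15.
Percentile rank = 100·(6 + 0.5·1)/15 = 100·6.5/15 = 43.33.

43.3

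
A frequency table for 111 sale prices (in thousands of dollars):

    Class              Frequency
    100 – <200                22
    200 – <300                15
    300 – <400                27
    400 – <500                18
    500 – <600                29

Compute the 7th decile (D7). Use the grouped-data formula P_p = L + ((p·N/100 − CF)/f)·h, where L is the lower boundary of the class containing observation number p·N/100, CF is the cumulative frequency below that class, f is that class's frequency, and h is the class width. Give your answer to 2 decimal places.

N = 111; target position k = 70/100 · 111 = 77.7.
Cumulative frequencies: 22, 37, 64, 82, 111.
Observation 77.7 falls in the class 400 – <500.
L = 400, CF = 64, f = 18, h = 100.
P70 = 400 + ((77.7 − 64)/18)·100 = 400 + 76.1111 = 476.111.

476.11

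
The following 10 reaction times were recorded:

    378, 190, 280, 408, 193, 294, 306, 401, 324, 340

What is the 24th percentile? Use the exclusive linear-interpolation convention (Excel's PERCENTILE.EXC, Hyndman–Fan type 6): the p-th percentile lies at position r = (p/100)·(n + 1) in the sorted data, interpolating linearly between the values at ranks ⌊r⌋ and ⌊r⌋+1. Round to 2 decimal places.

Sorted: 190, 193, 280, 294, 306, 324, 340, 378, 401, 408.
n = 10.
r = (24/100)·(10 + 1) = 2.64.
Rank 2 is 193 and rank 3 is 280.
Interpolate: 193 + 0.64·(280 − 193) = 193 + 0.64·87 = 248.68.

248.68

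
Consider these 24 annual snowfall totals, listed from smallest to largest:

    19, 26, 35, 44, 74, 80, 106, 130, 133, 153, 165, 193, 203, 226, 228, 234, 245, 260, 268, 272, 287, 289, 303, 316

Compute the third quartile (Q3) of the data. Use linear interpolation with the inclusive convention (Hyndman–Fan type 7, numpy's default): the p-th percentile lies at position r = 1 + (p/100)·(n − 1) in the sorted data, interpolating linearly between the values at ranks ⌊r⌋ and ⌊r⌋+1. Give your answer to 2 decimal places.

n = 24.
r = 1 + (75/100)·(24 − 1) = 1 + 17.25 = 18.25.
Rank 18 is 260 and rank 19 is 268.
Interpolate: 260 + 0.25·(268 − 260) = 260 + 0.25·8 = 262.

262.00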